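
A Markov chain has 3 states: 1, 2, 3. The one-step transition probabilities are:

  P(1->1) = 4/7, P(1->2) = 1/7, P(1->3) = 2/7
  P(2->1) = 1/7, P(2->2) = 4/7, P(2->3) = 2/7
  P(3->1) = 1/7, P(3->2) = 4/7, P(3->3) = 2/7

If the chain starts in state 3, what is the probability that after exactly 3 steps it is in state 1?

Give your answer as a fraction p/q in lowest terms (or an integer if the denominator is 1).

Answer: 79/343

Derivation:
Computing P^3 by repeated multiplication:
P^1 =
  1: [4/7, 1/7, 2/7]
  2: [1/7, 4/7, 2/7]
  3: [1/7, 4/7, 2/7]
P^2 =
  1: [19/49, 16/49, 2/7]
  2: [10/49, 25/49, 2/7]
  3: [10/49, 25/49, 2/7]
P^3 =
  1: [106/343, 139/343, 2/7]
  2: [79/343, 166/343, 2/7]
  3: [79/343, 166/343, 2/7]

(P^3)[3 -> 1] = 79/343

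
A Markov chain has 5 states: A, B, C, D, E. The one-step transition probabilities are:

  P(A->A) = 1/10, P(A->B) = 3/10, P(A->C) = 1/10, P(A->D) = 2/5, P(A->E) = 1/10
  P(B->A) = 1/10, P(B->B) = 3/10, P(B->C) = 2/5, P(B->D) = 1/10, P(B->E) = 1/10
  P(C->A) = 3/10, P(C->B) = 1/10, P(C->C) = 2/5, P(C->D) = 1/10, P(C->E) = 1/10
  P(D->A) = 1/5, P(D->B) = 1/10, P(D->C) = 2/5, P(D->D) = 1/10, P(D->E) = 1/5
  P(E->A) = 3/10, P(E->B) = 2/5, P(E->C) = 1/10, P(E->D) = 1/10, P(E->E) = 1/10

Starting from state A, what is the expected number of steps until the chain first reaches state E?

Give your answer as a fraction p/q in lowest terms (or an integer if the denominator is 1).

Let h_i = expected steps to first reach E from state i.
Boundary: h_E = 0.
First-step equations for the other states:
  h_A = 1 + 1/10*h_A + 3/10*h_B + 1/10*h_C + 2/5*h_D + 1/10*h_E
  h_B = 1 + 1/10*h_A + 3/10*h_B + 2/5*h_C + 1/10*h_D + 1/10*h_E
  h_C = 1 + 3/10*h_A + 1/10*h_B + 2/5*h_C + 1/10*h_D + 1/10*h_E
  h_D = 1 + 1/5*h_A + 1/10*h_B + 2/5*h_C + 1/10*h_D + 1/5*h_E

Substituting h_E = 0 and rearranging gives the linear system (I - Q) h = 1:
  [9/10, -3/10, -1/10, -2/5] . (h_A, h_B, h_C, h_D) = 1
  [-1/10, 7/10, -2/5, -1/10] . (h_A, h_B, h_C, h_D) = 1
  [-3/10, -1/10, 3/5, -1/10] . (h_A, h_B, h_C, h_D) = 1
  [-1/5, -1/10, -2/5, 9/10] . (h_A, h_B, h_C, h_D) = 1

Solving yields:
  h_A = 1000/119
  h_B = 1030/119
  h_C = 1024/119
  h_D = 132/17

Starting state is A, so the expected hitting time is h_A = 1000/119.

Answer: 1000/119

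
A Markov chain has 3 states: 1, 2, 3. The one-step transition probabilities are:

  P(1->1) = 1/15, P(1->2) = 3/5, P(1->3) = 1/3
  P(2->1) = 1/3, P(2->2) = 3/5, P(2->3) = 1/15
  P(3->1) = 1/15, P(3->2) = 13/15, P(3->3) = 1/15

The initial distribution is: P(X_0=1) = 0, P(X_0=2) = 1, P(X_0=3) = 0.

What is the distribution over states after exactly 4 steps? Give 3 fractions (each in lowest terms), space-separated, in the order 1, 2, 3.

Answer: 2407/10125 10697/16875 6499/50625

Derivation:
Propagating the distribution step by step (d_{t+1} = d_t * P):
d_0 = (1=0, 2=1, 3=0)
  d_1[1] = 0*1/15 + 1*1/3 + 0*1/15 = 1/3
  d_1[2] = 0*3/5 + 1*3/5 + 0*13/15 = 3/5
  d_1[3] = 0*1/3 + 1*1/15 + 0*1/15 = 1/15
d_1 = (1=1/3, 2=3/5, 3=1/15)
  d_2[1] = 1/3*1/15 + 3/5*1/3 + 1/15*1/15 = 17/75
  d_2[2] = 1/3*3/5 + 3/5*3/5 + 1/15*13/15 = 139/225
  d_2[3] = 1/3*1/3 + 3/5*1/15 + 1/15*1/15 = 7/45
d_2 = (1=17/75, 2=139/225, 3=7/45)
  d_3[1] = 17/75*1/15 + 139/225*1/3 + 7/45*1/15 = 781/3375
  d_3[2] = 17/75*3/5 + 139/225*3/5 + 7/45*13/15 = 433/675
  d_3[3] = 17/75*1/3 + 139/225*1/15 + 7/45*1/15 = 143/1125
d_3 = (1=781/3375, 2=433/675, 3=143/1125)
  d_4[1] = 781/3375*1/15 + 433/675*1/3 + 143/1125*1/15 = 2407/10125
  d_4[2] = 781/3375*3/5 + 433/675*3/5 + 143/1125*13/15 = 10697/16875
  d_4[3] = 781/3375*1/3 + 433/675*1/15 + 143/1125*1/15 = 6499/50625
d_4 = (1=2407/10125, 2=10697/16875, 3=6499/50625)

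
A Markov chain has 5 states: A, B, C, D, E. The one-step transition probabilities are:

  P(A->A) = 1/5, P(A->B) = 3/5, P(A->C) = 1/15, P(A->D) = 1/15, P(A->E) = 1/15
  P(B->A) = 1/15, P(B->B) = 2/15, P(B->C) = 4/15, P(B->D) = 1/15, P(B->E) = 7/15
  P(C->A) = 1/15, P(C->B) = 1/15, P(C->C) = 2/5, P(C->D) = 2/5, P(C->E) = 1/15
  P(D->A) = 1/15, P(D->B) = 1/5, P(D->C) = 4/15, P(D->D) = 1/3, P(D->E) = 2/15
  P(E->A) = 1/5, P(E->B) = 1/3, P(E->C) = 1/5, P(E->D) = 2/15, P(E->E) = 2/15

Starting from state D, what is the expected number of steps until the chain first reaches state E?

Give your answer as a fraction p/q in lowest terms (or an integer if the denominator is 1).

Answer: 3120/527

Derivation:
Let h_i = expected steps to first reach E from state i.
Boundary: h_E = 0.
First-step equations for the other states:
  h_A = 1 + 1/5*h_A + 3/5*h_B + 1/15*h_C + 1/15*h_D + 1/15*h_E
  h_B = 1 + 1/15*h_A + 2/15*h_B + 4/15*h_C + 1/15*h_D + 7/15*h_E
  h_C = 1 + 1/15*h_A + 1/15*h_B + 2/5*h_C + 2/5*h_D + 1/15*h_E
  h_D = 1 + 1/15*h_A + 1/5*h_B + 4/15*h_C + 1/3*h_D + 2/15*h_E

Substituting h_E = 0 and rearranging gives the linear system (I - Q) h = 1:
  [4/5, -3/5, -1/15, -1/15] . (h_A, h_B, h_C, h_D) = 1
  [-1/15, 13/15, -4/15, -1/15] . (h_A, h_B, h_C, h_D) = 1
  [-1/15, -1/15, 3/5, -2/5] . (h_A, h_B, h_C, h_D) = 1
  [-1/15, -1/5, -4/15, 2/3] . (h_A, h_B, h_C, h_D) = 1

Solving yields:
  h_A = 2820/527
  h_B = 2145/527
  h_C = 3510/527
  h_D = 3120/527

Starting state is D, so the expected hitting time is h_D = 3120/527.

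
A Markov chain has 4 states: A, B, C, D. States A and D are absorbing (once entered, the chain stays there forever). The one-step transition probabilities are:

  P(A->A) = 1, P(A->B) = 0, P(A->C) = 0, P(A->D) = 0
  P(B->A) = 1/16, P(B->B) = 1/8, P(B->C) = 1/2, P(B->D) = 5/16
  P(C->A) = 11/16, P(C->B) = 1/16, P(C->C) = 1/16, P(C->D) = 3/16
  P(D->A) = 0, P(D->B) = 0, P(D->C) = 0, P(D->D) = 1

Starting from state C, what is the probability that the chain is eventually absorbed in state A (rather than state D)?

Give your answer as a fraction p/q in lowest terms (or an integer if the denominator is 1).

Let a_i = P(absorbed in A | start in state i).
Boundary conditions: a_A = 1, a_D = 0.
For each transient state i, a_i = sum_j P(i->j) * a_j:
  a_B = 1/16*a_A + 1/8*a_B + 1/2*a_C + 5/16*a_D
  a_C = 11/16*a_A + 1/16*a_B + 1/16*a_C + 3/16*a_D

Substituting a_A = 1 and a_D = 0, rearrange to (I - Q) a = r where r[i] = P(i -> A):
  [7/8, -1/2] . (a_B, a_C) = 1/16
  [-1/16, 15/16] . (a_B, a_C) = 11/16

Solving yields:
  a_B = 103/202
  a_C = 155/202

Starting state is C, so the absorption probability is a_C = 155/202.

Answer: 155/202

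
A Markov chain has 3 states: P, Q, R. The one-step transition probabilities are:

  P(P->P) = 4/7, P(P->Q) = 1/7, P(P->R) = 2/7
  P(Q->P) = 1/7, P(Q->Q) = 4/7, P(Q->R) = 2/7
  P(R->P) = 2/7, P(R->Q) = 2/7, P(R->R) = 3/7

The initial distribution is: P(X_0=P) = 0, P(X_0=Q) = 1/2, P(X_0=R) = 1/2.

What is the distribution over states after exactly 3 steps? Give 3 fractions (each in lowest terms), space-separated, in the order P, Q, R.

Answer: 215/686 121/343 229/686

Derivation:
Propagating the distribution step by step (d_{t+1} = d_t * P):
d_0 = (P=0, Q=1/2, R=1/2)
  d_1[P] = 0*4/7 + 1/2*1/7 + 1/2*2/7 = 3/14
  d_1[Q] = 0*1/7 + 1/2*4/7 + 1/2*2/7 = 3/7
  d_1[R] = 0*2/7 + 1/2*2/7 + 1/2*3/7 = 5/14
d_1 = (P=3/14, Q=3/7, R=5/14)
  d_2[P] = 3/14*4/7 + 3/7*1/7 + 5/14*2/7 = 2/7
  d_2[Q] = 3/14*1/7 + 3/7*4/7 + 5/14*2/7 = 37/98
  d_2[R] = 3/14*2/7 + 3/7*2/7 + 5/14*3/7 = 33/98
d_2 = (P=2/7, Q=37/98, R=33/98)
  d_3[P] = 2/7*4/7 + 37/98*1/7 + 33/98*2/7 = 215/686
  d_3[Q] = 2/7*1/7 + 37/98*4/7 + 33/98*2/7 = 121/343
  d_3[R] = 2/7*2/7 + 37/98*2/7 + 33/98*3/7 = 229/686
d_3 = (P=215/686, Q=121/343, R=229/686)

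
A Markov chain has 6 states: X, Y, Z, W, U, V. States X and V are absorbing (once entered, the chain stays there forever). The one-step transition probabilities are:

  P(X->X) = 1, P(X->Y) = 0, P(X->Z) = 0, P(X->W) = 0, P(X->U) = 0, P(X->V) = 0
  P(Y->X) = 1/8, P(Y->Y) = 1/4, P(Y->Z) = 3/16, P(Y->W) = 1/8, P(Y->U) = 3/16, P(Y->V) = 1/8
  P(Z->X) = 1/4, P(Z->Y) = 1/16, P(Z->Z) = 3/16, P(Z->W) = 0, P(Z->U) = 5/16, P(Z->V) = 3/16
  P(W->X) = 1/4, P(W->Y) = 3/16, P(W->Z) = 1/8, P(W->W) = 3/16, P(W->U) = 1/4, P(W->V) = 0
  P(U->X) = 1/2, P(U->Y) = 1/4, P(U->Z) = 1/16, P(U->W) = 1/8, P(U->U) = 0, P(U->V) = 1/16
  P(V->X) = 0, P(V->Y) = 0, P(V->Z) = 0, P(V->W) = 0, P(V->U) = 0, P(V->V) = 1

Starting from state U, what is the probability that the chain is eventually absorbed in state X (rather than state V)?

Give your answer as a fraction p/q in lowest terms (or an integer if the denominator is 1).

Let a_i = P(absorbed in X | start in state i).
Boundary conditions: a_X = 1, a_V = 0.
For each transient state i, a_i = sum_j P(i->j) * a_j:
  a_Y = 1/8*a_X + 1/4*a_Y + 3/16*a_Z + 1/8*a_W + 3/16*a_U + 1/8*a_V
  a_Z = 1/4*a_X + 1/16*a_Y + 3/16*a_Z + 0*a_W + 5/16*a_U + 3/16*a_V
  a_W = 1/4*a_X + 3/16*a_Y + 1/8*a_Z + 3/16*a_W + 1/4*a_U + 0*a_V
  a_U = 1/2*a_X + 1/4*a_Y + 1/16*a_Z + 1/8*a_W + 0*a_U + 1/16*a_V

Substituting a_X = 1 and a_V = 0, rearrange to (I - Q) a = r where r[i] = P(i -> X):
  [3/4, -3/16, -1/8, -3/16] . (a_Y, a_Z, a_W, a_U) = 1/8
  [-1/16, 13/16, 0, -5/16] . (a_Y, a_Z, a_W, a_U) = 1/4
  [-3/16, -1/8, 13/16, -1/4] . (a_Y, a_Z, a_W, a_U) = 1/4
  [-1/4, -1/16, -1/8, 1] . (a_Y, a_Z, a_W, a_U) = 1/2

Solving yields:
  a_Y = 16586/24611
  a_Z = 16540/24611
  a_W = 20098/24611
  a_U = 19998/24611

Starting state is U, so the absorption probability is a_U = 19998/24611.

Answer: 19998/24611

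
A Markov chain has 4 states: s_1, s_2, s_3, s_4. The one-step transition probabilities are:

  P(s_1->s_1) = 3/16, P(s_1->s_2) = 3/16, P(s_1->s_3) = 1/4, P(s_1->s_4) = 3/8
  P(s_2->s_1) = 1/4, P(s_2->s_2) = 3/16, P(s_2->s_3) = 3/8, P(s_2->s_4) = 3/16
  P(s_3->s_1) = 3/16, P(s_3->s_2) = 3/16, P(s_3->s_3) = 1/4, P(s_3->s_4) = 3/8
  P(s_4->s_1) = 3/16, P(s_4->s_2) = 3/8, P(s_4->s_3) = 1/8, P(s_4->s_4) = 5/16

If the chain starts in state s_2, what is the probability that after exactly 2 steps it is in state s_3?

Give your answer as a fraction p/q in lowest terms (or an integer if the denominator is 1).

Answer: 1/4

Derivation:
Computing P^2 by repeated multiplication:
P^1 =
  s_1: [3/16, 3/16, 1/4, 3/8]
  s_2: [1/4, 3/16, 3/8, 3/16]
  s_3: [3/16, 3/16, 1/4, 3/8]
  s_4: [3/16, 3/8, 1/8, 5/16]
P^2 =
  s_1: [51/256, 33/128, 29/128, 81/256]
  s_2: [51/256, 57/256, 1/4, 21/64]
  s_3: [51/256, 33/128, 29/128, 81/256]
  s_4: [27/128, 63/256, 33/128, 73/256]

(P^2)[s_2 -> s_3] = 1/4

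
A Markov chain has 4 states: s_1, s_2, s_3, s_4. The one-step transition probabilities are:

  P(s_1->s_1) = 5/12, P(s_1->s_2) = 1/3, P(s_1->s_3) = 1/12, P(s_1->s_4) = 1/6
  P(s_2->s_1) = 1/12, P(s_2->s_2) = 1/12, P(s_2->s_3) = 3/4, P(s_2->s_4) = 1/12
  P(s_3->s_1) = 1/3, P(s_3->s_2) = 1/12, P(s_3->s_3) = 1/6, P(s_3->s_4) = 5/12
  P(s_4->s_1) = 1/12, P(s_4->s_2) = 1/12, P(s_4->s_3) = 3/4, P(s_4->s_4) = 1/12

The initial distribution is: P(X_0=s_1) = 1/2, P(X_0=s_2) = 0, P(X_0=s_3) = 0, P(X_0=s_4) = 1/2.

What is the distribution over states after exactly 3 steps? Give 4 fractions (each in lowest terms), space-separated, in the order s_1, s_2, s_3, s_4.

Propagating the distribution step by step (d_{t+1} = d_t * P):
d_0 = (s_1=1/2, s_2=0, s_3=0, s_4=1/2)
  d_1[s_1] = 1/2*5/12 + 0*1/12 + 0*1/3 + 1/2*1/12 = 1/4
  d_1[s_2] = 1/2*1/3 + 0*1/12 + 0*1/12 + 1/2*1/12 = 5/24
  d_1[s_3] = 1/2*1/12 + 0*3/4 + 0*1/6 + 1/2*3/4 = 5/12
  d_1[s_4] = 1/2*1/6 + 0*1/12 + 0*5/12 + 1/2*1/12 = 1/8
d_1 = (s_1=1/4, s_2=5/24, s_3=5/12, s_4=1/8)
  d_2[s_1] = 1/4*5/12 + 5/24*1/12 + 5/12*1/3 + 1/8*1/12 = 13/48
  d_2[s_2] = 1/4*1/3 + 5/24*1/12 + 5/12*1/12 + 1/8*1/12 = 7/48
  d_2[s_3] = 1/4*1/12 + 5/24*3/4 + 5/12*1/6 + 1/8*3/4 = 49/144
  d_2[s_4] = 1/4*1/6 + 5/24*1/12 + 5/12*5/12 + 1/8*1/12 = 35/144
d_2 = (s_1=13/48, s_2=7/48, s_3=49/144, s_4=35/144)
  d_3[s_1] = 13/48*5/12 + 7/48*1/12 + 49/144*1/3 + 35/144*1/12 = 149/576
  d_3[s_2] = 13/48*1/3 + 7/48*1/12 + 49/144*1/12 + 35/144*1/12 = 29/192
  d_3[s_3] = 13/48*1/12 + 7/48*3/4 + 49/144*1/6 + 35/144*3/4 = 641/1728
  d_3[s_4] = 13/48*1/6 + 7/48*1/12 + 49/144*5/12 + 35/144*1/12 = 379/1728
d_3 = (s_1=149/576, s_2=29/192, s_3=641/1728, s_4=379/1728)

Answer: 149/576 29/192 641/1728 379/1728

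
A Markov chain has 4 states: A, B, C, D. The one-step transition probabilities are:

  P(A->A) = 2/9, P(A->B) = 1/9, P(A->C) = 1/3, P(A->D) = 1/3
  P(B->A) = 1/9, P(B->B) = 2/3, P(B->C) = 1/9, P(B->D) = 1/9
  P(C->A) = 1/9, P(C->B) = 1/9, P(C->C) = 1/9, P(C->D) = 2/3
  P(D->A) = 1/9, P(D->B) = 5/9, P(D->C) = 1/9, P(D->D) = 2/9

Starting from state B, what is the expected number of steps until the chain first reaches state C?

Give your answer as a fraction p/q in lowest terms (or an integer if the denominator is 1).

Let h_i = expected steps to first reach C from state i.
Boundary: h_C = 0.
First-step equations for the other states:
  h_A = 1 + 2/9*h_A + 1/9*h_B + 1/3*h_C + 1/3*h_D
  h_B = 1 + 1/9*h_A + 2/3*h_B + 1/9*h_C + 1/9*h_D
  h_D = 1 + 1/9*h_A + 5/9*h_B + 1/9*h_C + 2/9*h_D

Substituting h_C = 0 and rearranging gives the linear system (I - Q) h = 1:
  [7/9, -1/9, -1/3] . (h_A, h_B, h_D) = 1
  [-1/9, 1/3, -1/9] . (h_A, h_B, h_D) = 1
  [-1/9, -5/9, 7/9] . (h_A, h_B, h_D) = 1

Solving yields:
  h_A = 27/5
  h_B = 36/5
  h_D = 36/5

Starting state is B, so the expected hitting time is h_B = 36/5.

Answer: 36/5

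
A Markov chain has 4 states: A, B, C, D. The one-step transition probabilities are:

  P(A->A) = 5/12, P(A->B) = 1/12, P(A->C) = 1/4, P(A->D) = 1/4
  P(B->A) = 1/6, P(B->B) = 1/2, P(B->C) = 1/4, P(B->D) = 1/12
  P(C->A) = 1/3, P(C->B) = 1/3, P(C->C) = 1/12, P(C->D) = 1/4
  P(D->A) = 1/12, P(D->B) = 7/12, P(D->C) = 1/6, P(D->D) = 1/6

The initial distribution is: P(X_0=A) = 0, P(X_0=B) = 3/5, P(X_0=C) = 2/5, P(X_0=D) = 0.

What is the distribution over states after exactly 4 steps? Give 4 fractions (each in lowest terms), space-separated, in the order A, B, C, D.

Answer: 25711/103680 39121/103680 20947/103680 221/1280

Derivation:
Propagating the distribution step by step (d_{t+1} = d_t * P):
d_0 = (A=0, B=3/5, C=2/5, D=0)
  d_1[A] = 0*5/12 + 3/5*1/6 + 2/5*1/3 + 0*1/12 = 7/30
  d_1[B] = 0*1/12 + 3/5*1/2 + 2/5*1/3 + 0*7/12 = 13/30
  d_1[C] = 0*1/4 + 3/5*1/4 + 2/5*1/12 + 0*1/6 = 11/60
  d_1[D] = 0*1/4 + 3/5*1/12 + 2/5*1/4 + 0*1/6 = 3/20
d_1 = (A=7/30, B=13/30, C=11/60, D=3/20)
  d_2[A] = 7/30*5/12 + 13/30*1/6 + 11/60*1/3 + 3/20*1/12 = 35/144
  d_2[B] = 7/30*1/12 + 13/30*1/2 + 11/60*1/3 + 3/20*7/12 = 277/720
  d_2[C] = 7/30*1/4 + 13/30*1/4 + 11/60*1/12 + 3/20*1/6 = 149/720
  d_2[D] = 7/30*1/4 + 13/30*1/12 + 11/60*1/4 + 3/20*1/6 = 119/720
d_2 = (A=35/144, B=277/720, C=149/720, D=119/720)
  d_3[A] = 35/144*5/12 + 277/720*1/6 + 149/720*1/3 + 119/720*1/12 = 67/270
  d_3[B] = 35/144*1/12 + 277/720*1/2 + 149/720*1/3 + 119/720*7/12 = 1633/4320
  d_3[C] = 35/144*1/4 + 277/720*1/4 + 149/720*1/12 + 119/720*1/6 = 581/2880
  d_3[D] = 35/144*1/4 + 277/720*1/12 + 149/720*1/4 + 119/720*1/6 = 1487/8640
d_3 = (A=67/270, B=1633/4320, C=581/2880, D=1487/8640)
  d_4[A] = 67/270*5/12 + 1633/4320*1/6 + 581/2880*1/3 + 1487/8640*1/12 = 25711/103680
  d_4[B] = 67/270*1/12 + 1633/4320*1/2 + 581/2880*1/3 + 1487/8640*7/12 = 39121/103680
  d_4[C] = 67/270*1/4 + 1633/4320*1/4 + 581/2880*1/12 + 1487/8640*1/6 = 20947/103680
  d_4[D] = 67/270*1/4 + 1633/4320*1/12 + 581/2880*1/4 + 1487/8640*1/6 = 221/1280
d_4 = (A=25711/103680, B=39121/103680, C=20947/103680, D=221/1280)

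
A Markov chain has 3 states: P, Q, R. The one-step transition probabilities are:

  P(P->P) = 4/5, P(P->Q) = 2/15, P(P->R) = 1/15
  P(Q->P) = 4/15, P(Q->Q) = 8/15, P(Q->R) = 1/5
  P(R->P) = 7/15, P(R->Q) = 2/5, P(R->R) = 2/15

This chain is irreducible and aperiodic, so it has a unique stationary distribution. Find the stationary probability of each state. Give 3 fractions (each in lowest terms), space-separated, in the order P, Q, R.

The stationary distribution satisfies pi = pi * P, i.e.:
  pi_P = 4/5*pi_P + 4/15*pi_Q + 7/15*pi_R
  pi_Q = 2/15*pi_P + 8/15*pi_Q + 2/5*pi_R
  pi_R = 1/15*pi_P + 1/5*pi_Q + 2/15*pi_R
with normalization: pi_P + pi_Q + pi_R = 1.

Using the first 2 balance equations plus normalization, the linear system A*pi = b is:
  [-1/5, 4/15, 7/15] . pi = 0
  [2/15, -7/15, 2/5] . pi = 0
  [1, 1, 1] . pi = 1

Solving yields:
  pi_P = 73/118
  pi_Q = 16/59
  pi_R = 13/118

Verification (pi * P):
  73/118*4/5 + 16/59*4/15 + 13/118*7/15 = 73/118 = pi_P  (ok)
  73/118*2/15 + 16/59*8/15 + 13/118*2/5 = 16/59 = pi_Q  (ok)
  73/118*1/15 + 16/59*1/5 + 13/118*2/15 = 13/118 = pi_R  (ok)

Answer: 73/118 16/59 13/118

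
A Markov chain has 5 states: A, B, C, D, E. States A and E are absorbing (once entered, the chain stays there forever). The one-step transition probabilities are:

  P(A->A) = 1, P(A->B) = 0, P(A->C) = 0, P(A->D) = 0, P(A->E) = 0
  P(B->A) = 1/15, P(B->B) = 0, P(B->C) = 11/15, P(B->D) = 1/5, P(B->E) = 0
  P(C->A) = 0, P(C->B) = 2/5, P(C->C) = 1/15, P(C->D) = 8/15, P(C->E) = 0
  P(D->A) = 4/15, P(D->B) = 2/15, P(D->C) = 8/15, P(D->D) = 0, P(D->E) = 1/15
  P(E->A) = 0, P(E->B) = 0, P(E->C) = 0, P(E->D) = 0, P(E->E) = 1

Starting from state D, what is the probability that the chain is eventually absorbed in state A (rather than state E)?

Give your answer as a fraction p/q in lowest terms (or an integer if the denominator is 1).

Let a_i = P(absorbed in A | start in state i).
Boundary conditions: a_A = 1, a_E = 0.
For each transient state i, a_i = sum_j P(i->j) * a_j:
  a_B = 1/15*a_A + 0*a_B + 11/15*a_C + 1/5*a_D + 0*a_E
  a_C = 0*a_A + 2/5*a_B + 1/15*a_C + 8/15*a_D + 0*a_E
  a_D = 4/15*a_A + 2/15*a_B + 8/15*a_C + 0*a_D + 1/15*a_E

Substituting a_A = 1 and a_E = 0, rearrange to (I - Q) a = r where r[i] = P(i -> A):
  [1, -11/15, -1/5] . (a_B, a_C, a_D) = 1/15
  [-2/5, 14/15, -8/15] . (a_B, a_C, a_D) = 0
  [-2/15, -8/15, 1] . (a_B, a_C, a_D) = 4/15

Solving yields:
  a_B = 333/398
  a_C = 329/398
  a_D = 163/199

Starting state is D, so the absorption probability is a_D = 163/199.

Answer: 163/199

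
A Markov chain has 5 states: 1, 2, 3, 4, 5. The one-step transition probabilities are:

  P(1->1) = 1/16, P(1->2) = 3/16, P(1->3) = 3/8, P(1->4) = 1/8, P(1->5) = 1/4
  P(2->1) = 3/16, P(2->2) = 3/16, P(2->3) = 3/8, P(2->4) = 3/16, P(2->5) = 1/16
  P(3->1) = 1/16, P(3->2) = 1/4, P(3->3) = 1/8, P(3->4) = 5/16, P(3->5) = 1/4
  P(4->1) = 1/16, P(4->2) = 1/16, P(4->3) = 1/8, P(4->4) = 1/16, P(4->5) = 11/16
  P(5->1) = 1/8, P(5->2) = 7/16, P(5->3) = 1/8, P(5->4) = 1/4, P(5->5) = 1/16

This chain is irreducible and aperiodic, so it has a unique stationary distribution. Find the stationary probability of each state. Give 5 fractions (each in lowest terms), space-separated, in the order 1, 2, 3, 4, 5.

The stationary distribution satisfies pi = pi * P, i.e.:
  pi_1 = 1/16*pi_1 + 3/16*pi_2 + 1/16*pi_3 + 1/16*pi_4 + 1/8*pi_5
  pi_2 = 3/16*pi_1 + 3/16*pi_2 + 1/4*pi_3 + 1/16*pi_4 + 7/16*pi_5
  pi_3 = 3/8*pi_1 + 3/8*pi_2 + 1/8*pi_3 + 1/8*pi_4 + 1/8*pi_5
  pi_4 = 1/8*pi_1 + 3/16*pi_2 + 5/16*pi_3 + 1/16*pi_4 + 1/4*pi_5
  pi_5 = 1/4*pi_1 + 1/16*pi_2 + 1/4*pi_3 + 11/16*pi_4 + 1/16*pi_5
with normalization: pi_1 + pi_2 + pi_3 + pi_4 + pi_5 = 1.

Using the first 4 balance equations plus normalization, the linear system A*pi = b is:
  [-15/16, 3/16, 1/16, 1/16, 1/8] . pi = 0
  [3/16, -13/16, 1/4, 1/16, 7/16] . pi = 0
  [3/8, 3/8, -7/8, 1/8, 1/8] . pi = 0
  [1/8, 3/16, 5/16, -15/16, 1/4] . pi = 0
  [1, 1, 1, 1, 1] . pi = 1

Solving yields:
  pi_1 = 2904/27001
  pi_2 = 12823/54002
  pi_3 = 184/871
  pi_4 = 10683/54002
  pi_5 = 6640/27001

Verification (pi * P):
  2904/27001*1/16 + 12823/54002*3/16 + 184/871*1/16 + 10683/54002*1/16 + 6640/27001*1/8 = 2904/27001 = pi_1  (ok)
  2904/27001*3/16 + 12823/54002*3/16 + 184/871*1/4 + 10683/54002*1/16 + 6640/27001*7/16 = 12823/54002 = pi_2  (ok)
  2904/27001*3/8 + 12823/54002*3/8 + 184/871*1/8 + 10683/54002*1/8 + 6640/27001*1/8 = 184/871 = pi_3  (ok)
  2904/27001*1/8 + 12823/54002*3/16 + 184/871*5/16 + 10683/54002*1/16 + 6640/27001*1/4 = 10683/54002 = pi_4  (ok)
  2904/27001*1/4 + 12823/54002*1/16 + 184/871*1/4 + 10683/54002*11/16 + 6640/27001*1/16 = 6640/27001 = pi_5  (ok)

Answer: 2904/27001 12823/54002 184/871 10683/54002 6640/27001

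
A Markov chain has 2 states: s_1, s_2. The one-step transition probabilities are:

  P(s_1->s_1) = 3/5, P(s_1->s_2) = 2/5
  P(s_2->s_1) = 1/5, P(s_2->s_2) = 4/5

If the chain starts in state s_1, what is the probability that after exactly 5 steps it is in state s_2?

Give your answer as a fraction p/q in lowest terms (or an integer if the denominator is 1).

Computing P^5 by repeated multiplication:
P^1 =
  s_1: [3/5, 2/5]
  s_2: [1/5, 4/5]
P^2 =
  s_1: [11/25, 14/25]
  s_2: [7/25, 18/25]
P^3 =
  s_1: [47/125, 78/125]
  s_2: [39/125, 86/125]
P^4 =
  s_1: [219/625, 406/625]
  s_2: [203/625, 422/625]
P^5 =
  s_1: [1063/3125, 2062/3125]
  s_2: [1031/3125, 2094/3125]

(P^5)[s_1 -> s_2] = 2062/3125

Answer: 2062/3125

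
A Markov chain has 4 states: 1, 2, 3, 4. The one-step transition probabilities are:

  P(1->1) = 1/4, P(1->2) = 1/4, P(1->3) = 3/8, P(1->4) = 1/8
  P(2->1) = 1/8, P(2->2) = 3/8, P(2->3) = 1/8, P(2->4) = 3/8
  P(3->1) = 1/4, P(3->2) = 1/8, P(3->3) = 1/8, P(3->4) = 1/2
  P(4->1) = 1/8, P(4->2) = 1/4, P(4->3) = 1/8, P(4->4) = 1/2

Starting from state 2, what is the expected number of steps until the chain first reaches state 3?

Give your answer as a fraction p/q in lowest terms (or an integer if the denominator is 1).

Let h_i = expected steps to first reach 3 from state i.
Boundary: h_3 = 0.
First-step equations for the other states:
  h_1 = 1 + 1/4*h_1 + 1/4*h_2 + 3/8*h_3 + 1/8*h_4
  h_2 = 1 + 1/8*h_1 + 3/8*h_2 + 1/8*h_3 + 3/8*h_4
  h_4 = 1 + 1/8*h_1 + 1/4*h_2 + 1/8*h_3 + 1/2*h_4

Substituting h_3 = 0 and rearranging gives the linear system (I - Q) h = 1:
  [3/4, -1/4, -1/8] . (h_1, h_2, h_4) = 1
  [-1/8, 5/8, -3/8] . (h_1, h_2, h_4) = 1
  [-1/8, -1/4, 1/2] . (h_1, h_2, h_4) = 1

Solving yields:
  h_1 = 40/9
  h_2 = 56/9
  h_4 = 56/9

Starting state is 2, so the expected hitting time is h_2 = 56/9.

Answer: 56/9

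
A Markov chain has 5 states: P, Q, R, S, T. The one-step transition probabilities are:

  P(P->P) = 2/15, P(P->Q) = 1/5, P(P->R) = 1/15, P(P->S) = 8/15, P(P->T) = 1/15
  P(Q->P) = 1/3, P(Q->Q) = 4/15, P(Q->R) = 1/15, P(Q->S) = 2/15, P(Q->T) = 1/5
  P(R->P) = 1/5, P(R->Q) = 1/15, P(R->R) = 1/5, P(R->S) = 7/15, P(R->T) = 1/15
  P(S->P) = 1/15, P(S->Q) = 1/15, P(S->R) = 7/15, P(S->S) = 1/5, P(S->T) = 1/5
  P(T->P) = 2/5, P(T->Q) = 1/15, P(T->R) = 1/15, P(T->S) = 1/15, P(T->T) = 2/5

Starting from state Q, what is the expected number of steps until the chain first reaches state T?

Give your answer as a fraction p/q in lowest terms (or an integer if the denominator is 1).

Answer: 2925/428

Derivation:
Let h_i = expected steps to first reach T from state i.
Boundary: h_T = 0.
First-step equations for the other states:
  h_P = 1 + 2/15*h_P + 1/5*h_Q + 1/15*h_R + 8/15*h_S + 1/15*h_T
  h_Q = 1 + 1/3*h_P + 4/15*h_Q + 1/15*h_R + 2/15*h_S + 1/5*h_T
  h_R = 1 + 1/5*h_P + 1/15*h_Q + 1/5*h_R + 7/15*h_S + 1/15*h_T
  h_S = 1 + 1/15*h_P + 1/15*h_Q + 7/15*h_R + 1/5*h_S + 1/5*h_T

Substituting h_T = 0 and rearranging gives the linear system (I - Q) h = 1:
  [13/15, -1/5, -1/15, -8/15] . (h_P, h_Q, h_R, h_S) = 1
  [-1/3, 11/15, -1/15, -2/15] . (h_P, h_Q, h_R, h_S) = 1
  [-1/5, -1/15, 4/5, -7/15] . (h_P, h_Q, h_R, h_S) = 1
  [-1/15, -1/15, -7/15, 4/5] . (h_P, h_Q, h_R, h_S) = 1

Solving yields:
  h_P = 6555/856
  h_Q = 2925/428
  h_R = 6705/856
  h_S = 6015/856

Starting state is Q, so the expected hitting time is h_Q = 2925/428.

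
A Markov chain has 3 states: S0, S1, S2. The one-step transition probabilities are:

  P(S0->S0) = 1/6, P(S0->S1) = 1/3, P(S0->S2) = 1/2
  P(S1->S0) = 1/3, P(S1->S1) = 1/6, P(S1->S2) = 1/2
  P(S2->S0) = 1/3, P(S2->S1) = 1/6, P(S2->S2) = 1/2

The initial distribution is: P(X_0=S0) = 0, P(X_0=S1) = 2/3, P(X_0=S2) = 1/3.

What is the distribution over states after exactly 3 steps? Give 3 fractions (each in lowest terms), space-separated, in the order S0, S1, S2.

Answer: 31/108 23/108 1/2

Derivation:
Propagating the distribution step by step (d_{t+1} = d_t * P):
d_0 = (S0=0, S1=2/3, S2=1/3)
  d_1[S0] = 0*1/6 + 2/3*1/3 + 1/3*1/3 = 1/3
  d_1[S1] = 0*1/3 + 2/3*1/6 + 1/3*1/6 = 1/6
  d_1[S2] = 0*1/2 + 2/3*1/2 + 1/3*1/2 = 1/2
d_1 = (S0=1/3, S1=1/6, S2=1/2)
  d_2[S0] = 1/3*1/6 + 1/6*1/3 + 1/2*1/3 = 5/18
  d_2[S1] = 1/3*1/3 + 1/6*1/6 + 1/2*1/6 = 2/9
  d_2[S2] = 1/3*1/2 + 1/6*1/2 + 1/2*1/2 = 1/2
d_2 = (S0=5/18, S1=2/9, S2=1/2)
  d_3[S0] = 5/18*1/6 + 2/9*1/3 + 1/2*1/3 = 31/108
  d_3[S1] = 5/18*1/3 + 2/9*1/6 + 1/2*1/6 = 23/108
  d_3[S2] = 5/18*1/2 + 2/9*1/2 + 1/2*1/2 = 1/2
d_3 = (S0=31/108, S1=23/108, S2=1/2)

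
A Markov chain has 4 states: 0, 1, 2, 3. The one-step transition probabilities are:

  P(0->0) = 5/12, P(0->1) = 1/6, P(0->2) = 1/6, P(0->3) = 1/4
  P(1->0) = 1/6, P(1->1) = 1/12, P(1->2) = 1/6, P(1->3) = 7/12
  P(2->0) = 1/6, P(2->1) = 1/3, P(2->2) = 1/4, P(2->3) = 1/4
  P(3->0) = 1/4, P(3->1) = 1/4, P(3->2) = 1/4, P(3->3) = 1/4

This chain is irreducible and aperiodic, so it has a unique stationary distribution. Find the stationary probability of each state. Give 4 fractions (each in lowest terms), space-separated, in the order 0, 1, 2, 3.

The stationary distribution satisfies pi = pi * P, i.e.:
  pi_0 = 5/12*pi_0 + 1/6*pi_1 + 1/6*pi_2 + 1/4*pi_3
  pi_1 = 1/6*pi_0 + 1/12*pi_1 + 1/3*pi_2 + 1/4*pi_3
  pi_2 = 1/6*pi_0 + 1/6*pi_1 + 1/4*pi_2 + 1/4*pi_3
  pi_3 = 1/4*pi_0 + 7/12*pi_1 + 1/4*pi_2 + 1/4*pi_3
with normalization: pi_0 + pi_1 + pi_2 + pi_3 = 1.

Using the first 3 balance equations plus normalization, the linear system A*pi = b is:
  [-7/12, 1/6, 1/6, 1/4] . pi = 0
  [1/6, -11/12, 1/3, 1/4] . pi = 0
  [1/6, 1/6, -3/4, 1/4] . pi = 0
  [1, 1, 1, 1] . pi = 1

Solving yields:
  pi_0 = 33/128
  pi_1 = 27/128
  pi_2 = 27/128
  pi_3 = 41/128

Verification (pi * P):
  33/128*5/12 + 27/128*1/6 + 27/128*1/6 + 41/128*1/4 = 33/128 = pi_0  (ok)
  33/128*1/6 + 27/128*1/12 + 27/128*1/3 + 41/128*1/4 = 27/128 = pi_1  (ok)
  33/128*1/6 + 27/128*1/6 + 27/128*1/4 + 41/128*1/4 = 27/128 = pi_2  (ok)
  33/128*1/4 + 27/128*7/12 + 27/128*1/4 + 41/128*1/4 = 41/128 = pi_3  (ok)

Answer: 33/128 27/128 27/128 41/128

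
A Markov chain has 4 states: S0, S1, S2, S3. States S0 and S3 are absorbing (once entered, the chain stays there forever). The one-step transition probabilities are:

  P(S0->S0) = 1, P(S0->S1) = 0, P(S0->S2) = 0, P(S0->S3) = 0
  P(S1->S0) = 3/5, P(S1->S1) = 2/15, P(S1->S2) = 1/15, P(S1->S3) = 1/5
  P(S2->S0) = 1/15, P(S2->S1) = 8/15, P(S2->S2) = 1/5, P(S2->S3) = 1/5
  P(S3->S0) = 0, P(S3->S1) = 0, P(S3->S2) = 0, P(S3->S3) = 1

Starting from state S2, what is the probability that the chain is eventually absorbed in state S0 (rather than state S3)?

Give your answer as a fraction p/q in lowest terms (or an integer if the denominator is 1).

Answer: 85/148

Derivation:
Let a_i = P(absorbed in S0 | start in state i).
Boundary conditions: a_S0 = 1, a_S3 = 0.
For each transient state i, a_i = sum_j P(i->j) * a_j:
  a_S1 = 3/5*a_S0 + 2/15*a_S1 + 1/15*a_S2 + 1/5*a_S3
  a_S2 = 1/15*a_S0 + 8/15*a_S1 + 1/5*a_S2 + 1/5*a_S3

Substituting a_S0 = 1 and a_S3 = 0, rearrange to (I - Q) a = r where r[i] = P(i -> S0):
  [13/15, -1/15] . (a_S1, a_S2) = 3/5
  [-8/15, 4/5] . (a_S1, a_S2) = 1/15

Solving yields:
  a_S1 = 109/148
  a_S2 = 85/148

Starting state is S2, so the absorption probability is a_S2 = 85/148.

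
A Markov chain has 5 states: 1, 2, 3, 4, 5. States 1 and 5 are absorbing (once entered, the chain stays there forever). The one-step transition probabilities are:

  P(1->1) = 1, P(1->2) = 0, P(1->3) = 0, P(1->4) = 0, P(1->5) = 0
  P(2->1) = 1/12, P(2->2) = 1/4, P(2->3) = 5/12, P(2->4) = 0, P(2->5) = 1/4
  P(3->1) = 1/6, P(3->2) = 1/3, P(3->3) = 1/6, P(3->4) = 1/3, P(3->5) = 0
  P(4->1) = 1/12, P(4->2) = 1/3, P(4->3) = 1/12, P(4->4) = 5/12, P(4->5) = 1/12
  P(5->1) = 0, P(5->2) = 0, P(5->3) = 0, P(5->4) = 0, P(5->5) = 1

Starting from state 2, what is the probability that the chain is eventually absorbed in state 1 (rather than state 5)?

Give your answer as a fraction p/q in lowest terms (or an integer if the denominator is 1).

Answer: 78/187

Derivation:
Let a_i = P(absorbed in 1 | start in state i).
Boundary conditions: a_1 = 1, a_5 = 0.
For each transient state i, a_i = sum_j P(i->j) * a_j:
  a_2 = 1/12*a_1 + 1/4*a_2 + 5/12*a_3 + 0*a_4 + 1/4*a_5
  a_3 = 1/6*a_1 + 1/3*a_2 + 1/6*a_3 + 1/3*a_4 + 0*a_5
  a_4 = 1/12*a_1 + 1/3*a_2 + 1/12*a_3 + 5/12*a_4 + 1/12*a_5

Substituting a_1 = 1 and a_5 = 0, rearrange to (I - Q) a = r where r[i] = P(i -> 1):
  [3/4, -5/12, 0] . (a_2, a_3, a_4) = 1/12
  [-1/3, 5/6, -1/3] . (a_2, a_3, a_4) = 1/6
  [-1/3, -1/12, 7/12] . (a_2, a_3, a_4) = 1/12

Solving yields:
  a_2 = 78/187
  a_3 = 103/187
  a_4 = 86/187

Starting state is 2, so the absorption probability is a_2 = 78/187.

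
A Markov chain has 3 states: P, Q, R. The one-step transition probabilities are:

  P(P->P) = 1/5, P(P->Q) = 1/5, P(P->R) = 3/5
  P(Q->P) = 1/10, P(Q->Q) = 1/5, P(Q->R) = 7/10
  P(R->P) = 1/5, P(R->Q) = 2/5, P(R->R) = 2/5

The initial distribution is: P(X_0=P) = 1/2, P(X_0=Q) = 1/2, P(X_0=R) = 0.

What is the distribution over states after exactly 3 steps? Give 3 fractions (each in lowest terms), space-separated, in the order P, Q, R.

Propagating the distribution step by step (d_{t+1} = d_t * P):
d_0 = (P=1/2, Q=1/2, R=0)
  d_1[P] = 1/2*1/5 + 1/2*1/10 + 0*1/5 = 3/20
  d_1[Q] = 1/2*1/5 + 1/2*1/5 + 0*2/5 = 1/5
  d_1[R] = 1/2*3/5 + 1/2*7/10 + 0*2/5 = 13/20
d_1 = (P=3/20, Q=1/5, R=13/20)
  d_2[P] = 3/20*1/5 + 1/5*1/10 + 13/20*1/5 = 9/50
  d_2[Q] = 3/20*1/5 + 1/5*1/5 + 13/20*2/5 = 33/100
  d_2[R] = 3/20*3/5 + 1/5*7/10 + 13/20*2/5 = 49/100
d_2 = (P=9/50, Q=33/100, R=49/100)
  d_3[P] = 9/50*1/5 + 33/100*1/10 + 49/100*1/5 = 167/1000
  d_3[Q] = 9/50*1/5 + 33/100*1/5 + 49/100*2/5 = 149/500
  d_3[R] = 9/50*3/5 + 33/100*7/10 + 49/100*2/5 = 107/200
d_3 = (P=167/1000, Q=149/500, R=107/200)

Answer: 167/1000 149/500 107/200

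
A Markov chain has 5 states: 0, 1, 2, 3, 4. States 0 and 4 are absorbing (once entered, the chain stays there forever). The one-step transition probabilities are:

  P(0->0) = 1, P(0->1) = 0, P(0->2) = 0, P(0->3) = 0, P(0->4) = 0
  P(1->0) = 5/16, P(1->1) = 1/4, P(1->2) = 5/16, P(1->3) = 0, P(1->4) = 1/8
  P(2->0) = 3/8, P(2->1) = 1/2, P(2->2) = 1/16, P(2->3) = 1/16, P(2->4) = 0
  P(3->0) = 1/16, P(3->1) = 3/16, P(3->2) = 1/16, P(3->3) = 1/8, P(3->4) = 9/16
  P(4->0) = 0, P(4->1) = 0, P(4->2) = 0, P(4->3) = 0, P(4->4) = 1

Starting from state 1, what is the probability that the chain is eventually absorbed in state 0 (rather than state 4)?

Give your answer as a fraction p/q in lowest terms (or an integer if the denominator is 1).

Answer: 1470/1933

Derivation:
Let a_i = P(absorbed in 0 | start in state i).
Boundary conditions: a_0 = 1, a_4 = 0.
For each transient state i, a_i = sum_j P(i->j) * a_j:
  a_1 = 5/16*a_0 + 1/4*a_1 + 5/16*a_2 + 0*a_3 + 1/8*a_4
  a_2 = 3/8*a_0 + 1/2*a_1 + 1/16*a_2 + 1/16*a_3 + 0*a_4
  a_3 = 1/16*a_0 + 3/16*a_1 + 1/16*a_2 + 1/8*a_3 + 9/16*a_4

Substituting a_0 = 1 and a_4 = 0, rearrange to (I - Q) a = r where r[i] = P(i -> 0):
  [3/4, -5/16, 0] . (a_1, a_2, a_3) = 5/16
  [-1/2, 15/16, -1/16] . (a_1, a_2, a_3) = 3/8
  [-3/16, -1/16, 7/8] . (a_1, a_2, a_3) = 1/16

Solving yields:
  a_1 = 1470/1933
  a_2 = 1595/1933
  a_3 = 567/1933

Starting state is 1, so the absorption probability is a_1 = 1470/1933.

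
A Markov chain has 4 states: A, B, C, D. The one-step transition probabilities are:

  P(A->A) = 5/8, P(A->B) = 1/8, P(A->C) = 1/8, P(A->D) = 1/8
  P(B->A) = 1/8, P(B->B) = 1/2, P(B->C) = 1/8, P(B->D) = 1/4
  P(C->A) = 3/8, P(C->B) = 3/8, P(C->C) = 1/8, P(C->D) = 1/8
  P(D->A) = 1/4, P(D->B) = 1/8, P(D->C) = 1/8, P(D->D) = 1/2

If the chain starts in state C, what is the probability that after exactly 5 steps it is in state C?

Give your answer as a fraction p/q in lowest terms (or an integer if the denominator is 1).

Computing P^5 by repeated multiplication:
P^1 =
  A: [5/8, 1/8, 1/8, 1/8]
  B: [1/8, 1/2, 1/8, 1/4]
  C: [3/8, 3/8, 1/8, 1/8]
  D: [1/4, 1/8, 1/8, 1/2]
P^2 =
  A: [31/64, 13/64, 1/8, 3/16]
  B: [1/4, 11/32, 1/8, 9/32]
  C: [23/64, 19/64, 1/8, 7/32]
  D: [11/32, 13/64, 1/8, 21/64]
P^3 =
  A: [27/64, 119/512, 1/8, 113/512]
  B: [81/256, 73/256, 1/8, 35/128]
  C: [93/256, 137/512, 1/8, 125/512]
  D: [189/512, 119/512, 1/8, 35/128]
P^4 =
  A: [1617/4096, 997/4096, 1/8, 485/2048]
  B: [357/1024, 539/2048, 1/8, 539/2048]
  C: [1509/4096, 1051/4096, 1/8, 1/4]
  D: [3/8, 997/4096, 1/8, 1051/4096]
P^5 =
  A: [6279/16384, 8111/32768, 1/8, 8003/32768]
  B: [5955/16384, 4177/16384, 1/8, 1051/4096]
  C: [3045/8192, 8273/32768, 1/8, 8219/32768]
  D: [12315/32768, 8111/32768, 1/8, 4123/16384]

(P^5)[C -> C] = 1/8

Answer: 1/8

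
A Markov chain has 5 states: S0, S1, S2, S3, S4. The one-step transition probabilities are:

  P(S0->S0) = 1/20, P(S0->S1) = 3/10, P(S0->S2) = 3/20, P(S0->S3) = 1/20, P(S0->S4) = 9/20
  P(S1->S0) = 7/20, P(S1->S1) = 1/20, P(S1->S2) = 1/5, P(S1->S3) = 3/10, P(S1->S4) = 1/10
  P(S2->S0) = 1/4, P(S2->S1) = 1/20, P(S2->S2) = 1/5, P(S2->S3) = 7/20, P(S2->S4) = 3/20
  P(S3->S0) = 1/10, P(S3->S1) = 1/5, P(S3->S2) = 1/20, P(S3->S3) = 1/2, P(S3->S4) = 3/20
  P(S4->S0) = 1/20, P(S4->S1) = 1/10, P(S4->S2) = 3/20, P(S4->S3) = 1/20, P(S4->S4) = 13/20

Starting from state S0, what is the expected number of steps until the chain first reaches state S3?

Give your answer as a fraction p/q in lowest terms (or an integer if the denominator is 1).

Let h_i = expected steps to first reach S3 from state i.
Boundary: h_S3 = 0.
First-step equations for the other states:
  h_S0 = 1 + 1/20*h_S0 + 3/10*h_S1 + 3/20*h_S2 + 1/20*h_S3 + 9/20*h_S4
  h_S1 = 1 + 7/20*h_S0 + 1/20*h_S1 + 1/5*h_S2 + 3/10*h_S3 + 1/10*h_S4
  h_S2 = 1 + 1/4*h_S0 + 1/20*h_S1 + 1/5*h_S2 + 7/20*h_S3 + 3/20*h_S4
  h_S4 = 1 + 1/20*h_S0 + 1/10*h_S1 + 3/20*h_S2 + 1/20*h_S3 + 13/20*h_S4

Substituting h_S3 = 0 and rearranging gives the linear system (I - Q) h = 1:
  [19/20, -3/10, -3/20, -9/20] . (h_S0, h_S1, h_S2, h_S4) = 1
  [-7/20, 19/20, -1/5, -1/10] . (h_S0, h_S1, h_S2, h_S4) = 1
  [-1/4, -1/20, 4/5, -3/20] . (h_S0, h_S1, h_S2, h_S4) = 1
  [-1/20, -1/10, -3/20, 7/20] . (h_S0, h_S1, h_S2, h_S4) = 1

Solving yields:
  h_S0 = 1781/238
  h_S1 = 81/14
  h_S2 = 1293/238
  h_S4 = 941/119

Starting state is S0, so the expected hitting time is h_S0 = 1781/238.

Answer: 1781/238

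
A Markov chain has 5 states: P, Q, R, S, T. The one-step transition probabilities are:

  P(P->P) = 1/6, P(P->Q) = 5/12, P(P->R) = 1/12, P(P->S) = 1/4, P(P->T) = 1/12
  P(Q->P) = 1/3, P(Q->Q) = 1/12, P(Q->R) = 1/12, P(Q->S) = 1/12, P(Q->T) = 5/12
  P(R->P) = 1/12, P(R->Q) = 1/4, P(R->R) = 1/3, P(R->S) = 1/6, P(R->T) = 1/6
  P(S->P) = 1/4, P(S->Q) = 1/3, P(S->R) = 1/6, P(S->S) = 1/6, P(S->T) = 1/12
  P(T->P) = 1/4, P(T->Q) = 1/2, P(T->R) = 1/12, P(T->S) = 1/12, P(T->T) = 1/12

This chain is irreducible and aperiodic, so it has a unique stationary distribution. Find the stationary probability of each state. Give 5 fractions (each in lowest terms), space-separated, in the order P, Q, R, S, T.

The stationary distribution satisfies pi = pi * P, i.e.:
  pi_P = 1/6*pi_P + 1/3*pi_Q + 1/12*pi_R + 1/4*pi_S + 1/4*pi_T
  pi_Q = 5/12*pi_P + 1/12*pi_Q + 1/4*pi_R + 1/3*pi_S + 1/2*pi_T
  pi_R = 1/12*pi_P + 1/12*pi_Q + 1/3*pi_R + 1/6*pi_S + 1/12*pi_T
  pi_S = 1/4*pi_P + 1/12*pi_Q + 1/6*pi_R + 1/6*pi_S + 1/12*pi_T
  pi_T = 1/12*pi_P + 5/12*pi_Q + 1/6*pi_R + 1/12*pi_S + 1/12*pi_T
with normalization: pi_P + pi_Q + pi_R + pi_S + pi_T = 1.

Using the first 4 balance equations plus normalization, the linear system A*pi = b is:
  [-5/6, 1/3, 1/12, 1/4, 1/4] . pi = 0
  [5/12, -11/12, 1/4, 1/3, 1/2] . pi = 0
  [1/12, 1/12, -2/3, 1/6, 1/12] . pi = 0
  [1/4, 1/12, 1/6, -5/6, 1/12] . pi = 0
  [1, 1, 1, 1, 1] . pi = 1

Solving yields:
  pi_P = 197/841
  pi_Q = 252/841
  pi_R = 107/841
  pi_S = 122/841
  pi_T = 163/841

Verification (pi * P):
  197/841*1/6 + 252/841*1/3 + 107/841*1/12 + 122/841*1/4 + 163/841*1/4 = 197/841 = pi_P  (ok)
  197/841*5/12 + 252/841*1/12 + 107/841*1/4 + 122/841*1/3 + 163/841*1/2 = 252/841 = pi_Q  (ok)
  197/841*1/12 + 252/841*1/12 + 107/841*1/3 + 122/841*1/6 + 163/841*1/12 = 107/841 = pi_R  (ok)
  197/841*1/4 + 252/841*1/12 + 107/841*1/6 + 122/841*1/6 + 163/841*1/12 = 122/841 = pi_S  (ok)
  197/841*1/12 + 252/841*5/12 + 107/841*1/6 + 122/841*1/12 + 163/841*1/12 = 163/841 = pi_T  (ok)

Answer: 197/841 252/841 107/841 122/841 163/841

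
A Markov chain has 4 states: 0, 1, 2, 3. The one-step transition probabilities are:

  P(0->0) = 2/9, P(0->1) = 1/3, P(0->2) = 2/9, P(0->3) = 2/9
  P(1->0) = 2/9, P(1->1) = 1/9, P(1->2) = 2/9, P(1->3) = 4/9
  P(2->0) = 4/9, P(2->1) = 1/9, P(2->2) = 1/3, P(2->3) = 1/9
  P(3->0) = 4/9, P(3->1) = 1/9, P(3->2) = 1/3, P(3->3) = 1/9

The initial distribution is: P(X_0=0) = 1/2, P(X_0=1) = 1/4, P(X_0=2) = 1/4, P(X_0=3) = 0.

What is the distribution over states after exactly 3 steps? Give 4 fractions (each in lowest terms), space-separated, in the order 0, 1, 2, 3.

Propagating the distribution step by step (d_{t+1} = d_t * P):
d_0 = (0=1/2, 1=1/4, 2=1/4, 3=0)
  d_1[0] = 1/2*2/9 + 1/4*2/9 + 1/4*4/9 + 0*4/9 = 5/18
  d_1[1] = 1/2*1/3 + 1/4*1/9 + 1/4*1/9 + 0*1/9 = 2/9
  d_1[2] = 1/2*2/9 + 1/4*2/9 + 1/4*1/3 + 0*1/3 = 1/4
  d_1[3] = 1/2*2/9 + 1/4*4/9 + 1/4*1/9 + 0*1/9 = 1/4
d_1 = (0=5/18, 1=2/9, 2=1/4, 3=1/4)
  d_2[0] = 5/18*2/9 + 2/9*2/9 + 1/4*4/9 + 1/4*4/9 = 1/3
  d_2[1] = 5/18*1/3 + 2/9*1/9 + 1/4*1/9 + 1/4*1/9 = 14/81
  d_2[2] = 5/18*2/9 + 2/9*2/9 + 1/4*1/3 + 1/4*1/3 = 5/18
  d_2[3] = 5/18*2/9 + 2/9*4/9 + 1/4*1/9 + 1/4*1/9 = 35/162
d_2 = (0=1/3, 1=14/81, 2=5/18, 3=35/162)
  d_3[0] = 1/3*2/9 + 14/81*2/9 + 5/18*4/9 + 35/162*4/9 = 242/729
  d_3[1] = 1/3*1/3 + 14/81*1/9 + 5/18*1/9 + 35/162*1/9 = 5/27
  d_3[2] = 1/3*2/9 + 14/81*2/9 + 5/18*1/3 + 35/162*1/3 = 202/729
  d_3[3] = 1/3*2/9 + 14/81*4/9 + 5/18*1/9 + 35/162*1/9 = 50/243
d_3 = (0=242/729, 1=5/27, 2=202/729, 3=50/243)

Answer: 242/729 5/27 202/729 50/243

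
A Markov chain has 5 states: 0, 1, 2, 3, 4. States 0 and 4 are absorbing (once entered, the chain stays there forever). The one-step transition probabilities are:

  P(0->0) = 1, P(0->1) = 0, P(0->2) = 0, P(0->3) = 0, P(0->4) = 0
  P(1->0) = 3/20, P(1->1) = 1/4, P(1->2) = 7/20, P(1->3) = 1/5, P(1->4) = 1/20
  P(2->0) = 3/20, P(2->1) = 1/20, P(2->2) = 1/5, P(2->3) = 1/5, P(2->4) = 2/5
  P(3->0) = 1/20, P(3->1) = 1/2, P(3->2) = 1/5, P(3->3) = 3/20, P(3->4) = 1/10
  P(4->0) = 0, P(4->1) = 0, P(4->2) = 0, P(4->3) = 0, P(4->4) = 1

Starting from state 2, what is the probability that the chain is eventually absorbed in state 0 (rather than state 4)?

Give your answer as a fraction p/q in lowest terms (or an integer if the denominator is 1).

Answer: 176/557

Derivation:
Let a_i = P(absorbed in 0 | start in state i).
Boundary conditions: a_0 = 1, a_4 = 0.
For each transient state i, a_i = sum_j P(i->j) * a_j:
  a_1 = 3/20*a_0 + 1/4*a_1 + 7/20*a_2 + 1/5*a_3 + 1/20*a_4
  a_2 = 3/20*a_0 + 1/20*a_1 + 1/5*a_2 + 1/5*a_3 + 2/5*a_4
  a_3 = 1/20*a_0 + 1/2*a_1 + 1/5*a_2 + 3/20*a_3 + 1/10*a_4

Substituting a_0 = 1 and a_4 = 0, rearrange to (I - Q) a = r where r[i] = P(i -> 0):
  [3/4, -7/20, -1/5] . (a_1, a_2, a_3) = 3/20
  [-1/20, 4/5, -1/5] . (a_1, a_2, a_3) = 3/20
  [-1/2, -1/5, 17/20] . (a_1, a_2, a_3) = 1/20

Solving yields:
  a_1 = 253/557
  a_2 = 176/557
  a_3 = 223/557

Starting state is 2, so the absorption probability is a_2 = 176/557.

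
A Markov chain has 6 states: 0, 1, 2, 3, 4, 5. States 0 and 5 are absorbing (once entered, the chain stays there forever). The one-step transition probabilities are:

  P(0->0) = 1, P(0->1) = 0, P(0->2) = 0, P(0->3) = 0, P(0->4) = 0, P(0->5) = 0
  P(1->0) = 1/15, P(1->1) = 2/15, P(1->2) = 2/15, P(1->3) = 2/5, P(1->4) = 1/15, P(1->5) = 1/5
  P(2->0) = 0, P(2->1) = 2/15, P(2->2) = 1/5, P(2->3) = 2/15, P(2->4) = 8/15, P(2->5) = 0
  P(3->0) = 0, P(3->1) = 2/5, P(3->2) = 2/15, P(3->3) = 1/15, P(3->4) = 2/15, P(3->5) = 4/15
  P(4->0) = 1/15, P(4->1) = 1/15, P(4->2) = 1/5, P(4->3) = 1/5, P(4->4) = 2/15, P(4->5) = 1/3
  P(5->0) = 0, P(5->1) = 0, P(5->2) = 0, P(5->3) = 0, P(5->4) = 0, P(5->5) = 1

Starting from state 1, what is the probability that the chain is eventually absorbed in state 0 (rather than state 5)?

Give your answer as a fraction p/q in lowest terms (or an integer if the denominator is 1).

Let a_i = P(absorbed in 0 | start in state i).
Boundary conditions: a_0 = 1, a_5 = 0.
For each transient state i, a_i = sum_j P(i->j) * a_j:
  a_1 = 1/15*a_0 + 2/15*a_1 + 2/15*a_2 + 2/5*a_3 + 1/15*a_4 + 1/5*a_5
  a_2 = 0*a_0 + 2/15*a_1 + 1/5*a_2 + 2/15*a_3 + 8/15*a_4 + 0*a_5
  a_3 = 0*a_0 + 2/5*a_1 + 2/15*a_2 + 1/15*a_3 + 2/15*a_4 + 4/15*a_5
  a_4 = 1/15*a_0 + 1/15*a_1 + 1/5*a_2 + 1/5*a_3 + 2/15*a_4 + 1/3*a_5

Substituting a_0 = 1 and a_5 = 0, rearrange to (I - Q) a = r where r[i] = P(i -> 0):
  [13/15, -2/15, -2/5, -1/15] . (a_1, a_2, a_3, a_4) = 1/15
  [-2/15, 4/5, -2/15, -8/15] . (a_1, a_2, a_3, a_4) = 0
  [-2/5, -2/15, 14/15, -2/15] . (a_1, a_2, a_3, a_4) = 0
  [-1/15, -1/5, -1/5, 13/15] . (a_1, a_2, a_3, a_4) = 1/15

Solving yields:
  a_1 = 575/3552
  a_2 = 171/1184
  a_3 = 395/3552
  a_4 = 527/3552

Starting state is 1, so the absorption probability is a_1 = 575/3552.

Answer: 575/3552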